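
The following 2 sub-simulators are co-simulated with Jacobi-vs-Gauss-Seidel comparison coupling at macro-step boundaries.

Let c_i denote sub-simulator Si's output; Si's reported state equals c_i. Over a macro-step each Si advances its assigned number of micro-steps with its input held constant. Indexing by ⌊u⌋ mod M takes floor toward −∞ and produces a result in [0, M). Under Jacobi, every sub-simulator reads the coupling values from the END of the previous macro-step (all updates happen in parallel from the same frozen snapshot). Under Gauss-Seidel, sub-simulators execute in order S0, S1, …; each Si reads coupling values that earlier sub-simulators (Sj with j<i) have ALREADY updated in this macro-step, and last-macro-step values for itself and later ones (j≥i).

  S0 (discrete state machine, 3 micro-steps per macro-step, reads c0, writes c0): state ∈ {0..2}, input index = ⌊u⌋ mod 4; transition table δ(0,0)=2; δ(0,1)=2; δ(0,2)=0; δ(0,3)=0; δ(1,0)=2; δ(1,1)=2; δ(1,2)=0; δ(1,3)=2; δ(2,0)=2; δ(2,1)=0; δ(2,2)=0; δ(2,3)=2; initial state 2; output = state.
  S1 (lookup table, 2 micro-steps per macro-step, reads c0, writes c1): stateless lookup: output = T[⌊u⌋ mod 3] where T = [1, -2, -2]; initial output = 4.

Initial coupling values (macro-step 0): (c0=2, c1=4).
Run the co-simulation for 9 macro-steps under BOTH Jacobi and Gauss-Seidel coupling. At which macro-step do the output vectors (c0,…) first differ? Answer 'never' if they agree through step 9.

first divergence at macro-step: 1

[Jacobi] macro 1: S0 reads c0=2 → after 3×micro: 0; S1 reads c0=2 → after 2×micro: -2 ⇒ (c0=0, c1=-2)
[Jacobi] macro 2: S0 reads c0=0 → after 3×micro: 2; S1 reads c0=0 → after 2×micro: 1 ⇒ (c0=2, c1=1)
[Jacobi] macro 3: S0 reads c0=2 → after 3×micro: 0; S1 reads c0=2 → after 2×micro: -2 ⇒ (c0=0, c1=-2)
[Jacobi] macro 4: S0 reads c0=0 → after 3×micro: 2; S1 reads c0=0 → after 2×micro: 1 ⇒ (c0=2, c1=1)
[Jacobi] macro 5: S0 reads c0=2 → after 3×micro: 0; S1 reads c0=2 → after 2×micro: -2 ⇒ (c0=0, c1=-2)
[Jacobi] macro 6: S0 reads c0=0 → after 3×micro: 2; S1 reads c0=0 → after 2×micro: 1 ⇒ (c0=2, c1=1)
[Jacobi] macro 7: S0 reads c0=2 → after 3×micro: 0; S1 reads c0=2 → after 2×micro: -2 ⇒ (c0=0, c1=-2)
[Jacobi] macro 8: S0 reads c0=0 → after 3×micro: 2; S1 reads c0=0 → after 2×micro: 1 ⇒ (c0=2, c1=1)
[Jacobi] macro 9: S0 reads c0=2 → after 3×micro: 0; S1 reads c0=2 → after 2×micro: -2 ⇒ (c0=0, c1=-2)
[Gauss-Seidel] macro 1: S0 reads c0=2 → after 3×micro: 0; S1 reads c0=0 → after 2×micro: 1 ⇒ (c0=0, c1=1)
[Gauss-Seidel] macro 2: S0 reads c0=0 → after 3×micro: 2; S1 reads c0=2 → after 2×micro: -2 ⇒ (c0=2, c1=-2)
[Gauss-Seidel] macro 3: S0 reads c0=2 → after 3×micro: 0; S1 reads c0=0 → after 2×micro: 1 ⇒ (c0=0, c1=1)
[Gauss-Seidel] macro 4: S0 reads c0=0 → after 3×micro: 2; S1 reads c0=2 → after 2×micro: -2 ⇒ (c0=2, c1=-2)
[Gauss-Seidel] macro 5: S0 reads c0=2 → after 3×micro: 0; S1 reads c0=0 → after 2×micro: 1 ⇒ (c0=0, c1=1)
[Gauss-Seidel] macro 6: S0 reads c0=0 → after 3×micro: 2; S1 reads c0=2 → after 2×micro: -2 ⇒ (c0=2, c1=-2)
[Gauss-Seidel] macro 7: S0 reads c0=2 → after 3×micro: 0; S1 reads c0=0 → after 2×micro: 1 ⇒ (c0=0, c1=1)
[Gauss-Seidel] macro 8: S0 reads c0=0 → after 3×micro: 2; S1 reads c0=2 → after 2×micro: -2 ⇒ (c0=2, c1=-2)
[Gauss-Seidel] macro 9: S0 reads c0=2 → after 3×micro: 0; S1 reads c0=0 → after 2×micro: 1 ⇒ (c0=0, c1=1)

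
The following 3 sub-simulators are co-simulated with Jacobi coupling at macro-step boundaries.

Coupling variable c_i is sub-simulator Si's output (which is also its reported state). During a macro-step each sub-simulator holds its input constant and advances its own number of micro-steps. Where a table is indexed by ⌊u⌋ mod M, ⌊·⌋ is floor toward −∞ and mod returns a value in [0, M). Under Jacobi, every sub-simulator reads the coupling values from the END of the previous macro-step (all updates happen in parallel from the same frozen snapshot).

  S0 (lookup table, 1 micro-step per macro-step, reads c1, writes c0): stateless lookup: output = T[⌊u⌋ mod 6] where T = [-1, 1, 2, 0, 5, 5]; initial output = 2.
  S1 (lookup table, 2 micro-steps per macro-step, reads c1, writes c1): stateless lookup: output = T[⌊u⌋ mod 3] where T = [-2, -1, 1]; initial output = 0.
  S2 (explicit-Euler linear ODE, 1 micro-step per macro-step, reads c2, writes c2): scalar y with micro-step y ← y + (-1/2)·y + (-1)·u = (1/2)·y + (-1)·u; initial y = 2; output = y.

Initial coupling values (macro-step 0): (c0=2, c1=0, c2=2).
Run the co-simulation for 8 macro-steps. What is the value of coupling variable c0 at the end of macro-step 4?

macro 1: S0 reads c1=0 → after 1×micro: -1; S1 reads c1=0 → after 2×micro: -2; S2 reads c2=2 → after 1×micro: -1 ⇒ (c0=-1, c1=-2, c2=-1)
macro 2: S0 reads c1=-2 → after 1×micro: 5; S1 reads c1=-2 → after 2×micro: -1; S2 reads c2=-1 → after 1×micro: 1/2 ⇒ (c0=5, c1=-1, c2=1/2)
macro 3: S0 reads c1=-1 → after 1×micro: 5; S1 reads c1=-1 → after 2×micro: 1; S2 reads c2=1/2 → after 1×micro: -1/4 ⇒ (c0=5, c1=1, c2=-1/4)
macro 4: S0 reads c1=1 → after 1×micro: 1; S1 reads c1=1 → after 2×micro: -1; S2 reads c2=-1/4 → after 1×micro: 1/8 ⇒ (c0=1, c1=-1, c2=1/8)
macro 5: S0 reads c1=-1 → after 1×micro: 5; S1 reads c1=-1 → after 2×micro: 1; S2 reads c2=1/8 → after 1×micro: -1/16 ⇒ (c0=5, c1=1, c2=-1/16)
macro 6: S0 reads c1=1 → after 1×micro: 1; S1 reads c1=1 → after 2×micro: -1; S2 reads c2=-1/16 → after 1×micro: 1/32 ⇒ (c0=1, c1=-1, c2=1/32)
macro 7: S0 reads c1=-1 → after 1×micro: 5; S1 reads c1=-1 → after 2×micro: 1; S2 reads c2=1/32 → after 1×micro: -1/64 ⇒ (c0=5, c1=1, c2=-1/64)
macro 8: S0 reads c1=1 → after 1×micro: 1; S1 reads c1=1 → after 2×micro: -1; S2 reads c2=-1/64 → after 1×micro: 1/128 ⇒ (c0=1, c1=-1, c2=1/128)

c0 at macro-step 4 = 1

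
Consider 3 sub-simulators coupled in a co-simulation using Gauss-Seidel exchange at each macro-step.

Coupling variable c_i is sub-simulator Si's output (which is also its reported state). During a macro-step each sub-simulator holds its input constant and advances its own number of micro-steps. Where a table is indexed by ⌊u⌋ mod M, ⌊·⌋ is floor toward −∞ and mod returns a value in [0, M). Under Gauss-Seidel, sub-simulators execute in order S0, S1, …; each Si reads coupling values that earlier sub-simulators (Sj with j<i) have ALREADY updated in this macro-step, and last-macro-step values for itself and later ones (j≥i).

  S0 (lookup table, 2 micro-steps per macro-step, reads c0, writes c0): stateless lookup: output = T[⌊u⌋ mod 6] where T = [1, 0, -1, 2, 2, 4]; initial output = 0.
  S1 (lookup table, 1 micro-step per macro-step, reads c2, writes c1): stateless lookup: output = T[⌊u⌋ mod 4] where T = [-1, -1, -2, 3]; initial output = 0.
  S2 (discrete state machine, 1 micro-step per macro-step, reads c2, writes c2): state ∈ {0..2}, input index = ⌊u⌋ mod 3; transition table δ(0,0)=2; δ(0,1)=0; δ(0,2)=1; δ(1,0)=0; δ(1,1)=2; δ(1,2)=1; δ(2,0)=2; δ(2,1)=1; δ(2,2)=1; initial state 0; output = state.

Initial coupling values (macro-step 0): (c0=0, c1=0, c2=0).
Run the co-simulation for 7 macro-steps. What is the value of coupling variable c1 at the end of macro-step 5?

c1 at macro-step 5 = -1

macro 1: S0 reads c0=0 → after 2×micro: 1; S1 reads c2=0 → after 1×micro: -1; S2 reads c2=0 → after 1×micro: 2 ⇒ (c0=1, c1=-1, c2=2)
macro 2: S0 reads c0=1 → after 2×micro: 0; S1 reads c2=2 → after 1×micro: -2; S2 reads c2=2 → after 1×micro: 1 ⇒ (c0=0, c1=-2, c2=1)
macro 3: S0 reads c0=0 → after 2×micro: 1; S1 reads c2=1 → after 1×micro: -1; S2 reads c2=1 → after 1×micro: 2 ⇒ (c0=1, c1=-1, c2=2)
macro 4: S0 reads c0=1 → after 2×micro: 0; S1 reads c2=2 → after 1×micro: -2; S2 reads c2=2 → after 1×micro: 1 ⇒ (c0=0, c1=-2, c2=1)
macro 5: S0 reads c0=0 → after 2×micro: 1; S1 reads c2=1 → after 1×micro: -1; S2 reads c2=1 → after 1×micro: 2 ⇒ (c0=1, c1=-1, c2=2)
macro 6: S0 reads c0=1 → after 2×micro: 0; S1 reads c2=2 → after 1×micro: -2; S2 reads c2=2 → after 1×micro: 1 ⇒ (c0=0, c1=-2, c2=1)
macro 7: S0 reads c0=0 → after 2×micro: 1; S1 reads c2=1 → after 1×micro: -1; S2 reads c2=1 → after 1×micro: 2 ⇒ (c0=1, c1=-1, c2=2)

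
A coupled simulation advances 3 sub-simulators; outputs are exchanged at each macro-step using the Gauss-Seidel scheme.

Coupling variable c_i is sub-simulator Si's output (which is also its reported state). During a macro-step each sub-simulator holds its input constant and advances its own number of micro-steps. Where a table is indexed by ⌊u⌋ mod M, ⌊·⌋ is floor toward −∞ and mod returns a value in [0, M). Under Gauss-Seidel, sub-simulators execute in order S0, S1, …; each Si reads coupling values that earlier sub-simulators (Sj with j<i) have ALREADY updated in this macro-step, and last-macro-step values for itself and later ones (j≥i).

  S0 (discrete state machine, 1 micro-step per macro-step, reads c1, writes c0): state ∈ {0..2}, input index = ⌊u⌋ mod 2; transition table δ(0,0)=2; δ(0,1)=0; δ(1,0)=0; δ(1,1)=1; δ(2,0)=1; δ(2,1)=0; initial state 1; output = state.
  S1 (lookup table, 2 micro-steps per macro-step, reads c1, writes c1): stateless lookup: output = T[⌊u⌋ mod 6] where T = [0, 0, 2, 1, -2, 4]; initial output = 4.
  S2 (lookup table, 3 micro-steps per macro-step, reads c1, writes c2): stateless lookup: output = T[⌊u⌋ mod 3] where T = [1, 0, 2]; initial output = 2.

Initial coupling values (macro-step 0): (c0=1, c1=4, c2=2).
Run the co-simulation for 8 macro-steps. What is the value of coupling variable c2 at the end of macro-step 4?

macro 1: S0 reads c1=4 → after 1×micro: 0; S1 reads c1=4 → after 2×micro: -2; S2 reads c1=-2 → after 3×micro: 0 ⇒ (c0=0, c1=-2, c2=0)
macro 2: S0 reads c1=-2 → after 1×micro: 2; S1 reads c1=-2 → after 2×micro: -2; S2 reads c1=-2 → after 3×micro: 0 ⇒ (c0=2, c1=-2, c2=0)
macro 3: S0 reads c1=-2 → after 1×micro: 1; S1 reads c1=-2 → after 2×micro: -2; S2 reads c1=-2 → after 3×micro: 0 ⇒ (c0=1, c1=-2, c2=0)
macro 4: S0 reads c1=-2 → after 1×micro: 0; S1 reads c1=-2 → after 2×micro: -2; S2 reads c1=-2 → after 3×micro: 0 ⇒ (c0=0, c1=-2, c2=0)
macro 5: S0 reads c1=-2 → after 1×micro: 2; S1 reads c1=-2 → after 2×micro: -2; S2 reads c1=-2 → after 3×micro: 0 ⇒ (c0=2, c1=-2, c2=0)
macro 6: S0 reads c1=-2 → after 1×micro: 1; S1 reads c1=-2 → after 2×micro: -2; S2 reads c1=-2 → after 3×micro: 0 ⇒ (c0=1, c1=-2, c2=0)
macro 7: S0 reads c1=-2 → after 1×micro: 0; S1 reads c1=-2 → after 2×micro: -2; S2 reads c1=-2 → after 3×micro: 0 ⇒ (c0=0, c1=-2, c2=0)
macro 8: S0 reads c1=-2 → after 1×micro: 2; S1 reads c1=-2 → after 2×micro: -2; S2 reads c1=-2 → after 3×micro: 0 ⇒ (c0=2, c1=-2, c2=0)

c2 at macro-step 4 = 0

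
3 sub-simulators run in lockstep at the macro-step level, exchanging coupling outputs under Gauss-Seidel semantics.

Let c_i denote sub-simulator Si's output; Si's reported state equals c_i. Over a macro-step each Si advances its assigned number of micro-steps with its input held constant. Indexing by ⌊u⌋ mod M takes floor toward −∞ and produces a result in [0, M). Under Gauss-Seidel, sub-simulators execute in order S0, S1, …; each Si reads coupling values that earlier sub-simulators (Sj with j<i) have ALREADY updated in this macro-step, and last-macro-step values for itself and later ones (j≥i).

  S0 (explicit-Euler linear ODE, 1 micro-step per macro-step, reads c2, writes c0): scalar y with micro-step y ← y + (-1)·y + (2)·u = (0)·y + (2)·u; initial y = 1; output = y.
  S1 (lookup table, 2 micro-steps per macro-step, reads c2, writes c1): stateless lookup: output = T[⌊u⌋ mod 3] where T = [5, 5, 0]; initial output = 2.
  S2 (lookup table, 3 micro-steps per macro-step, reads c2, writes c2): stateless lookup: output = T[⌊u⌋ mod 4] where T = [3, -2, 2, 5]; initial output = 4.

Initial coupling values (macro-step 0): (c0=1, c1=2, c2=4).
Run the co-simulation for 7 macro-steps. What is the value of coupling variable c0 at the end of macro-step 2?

macro 1: S0 reads c2=4 → after 1×micro: 8; S1 reads c2=4 → after 2×micro: 5; S2 reads c2=4 → after 3×micro: 3 ⇒ (c0=8, c1=5, c2=3)
macro 2: S0 reads c2=3 → after 1×micro: 6; S1 reads c2=3 → after 2×micro: 5; S2 reads c2=3 → after 3×micro: 5 ⇒ (c0=6, c1=5, c2=5)
macro 3: S0 reads c2=5 → after 1×micro: 10; S1 reads c2=5 → after 2×micro: 0; S2 reads c2=5 → after 3×micro: -2 ⇒ (c0=10, c1=0, c2=-2)
macro 4: S0 reads c2=-2 → after 1×micro: -4; S1 reads c2=-2 → after 2×micro: 5; S2 reads c2=-2 → after 3×micro: 2 ⇒ (c0=-4, c1=5, c2=2)
macro 5: S0 reads c2=2 → after 1×micro: 4; S1 reads c2=2 → after 2×micro: 0; S2 reads c2=2 → after 3×micro: 2 ⇒ (c0=4, c1=0, c2=2)
macro 6: S0 reads c2=2 → after 1×micro: 4; S1 reads c2=2 → after 2×micro: 0; S2 reads c2=2 → after 3×micro: 2 ⇒ (c0=4, c1=0, c2=2)
macro 7: S0 reads c2=2 → after 1×micro: 4; S1 reads c2=2 → after 2×micro: 0; S2 reads c2=2 → after 3×micro: 2 ⇒ (c0=4, c1=0, c2=2)

c0 at macro-step 2 = 6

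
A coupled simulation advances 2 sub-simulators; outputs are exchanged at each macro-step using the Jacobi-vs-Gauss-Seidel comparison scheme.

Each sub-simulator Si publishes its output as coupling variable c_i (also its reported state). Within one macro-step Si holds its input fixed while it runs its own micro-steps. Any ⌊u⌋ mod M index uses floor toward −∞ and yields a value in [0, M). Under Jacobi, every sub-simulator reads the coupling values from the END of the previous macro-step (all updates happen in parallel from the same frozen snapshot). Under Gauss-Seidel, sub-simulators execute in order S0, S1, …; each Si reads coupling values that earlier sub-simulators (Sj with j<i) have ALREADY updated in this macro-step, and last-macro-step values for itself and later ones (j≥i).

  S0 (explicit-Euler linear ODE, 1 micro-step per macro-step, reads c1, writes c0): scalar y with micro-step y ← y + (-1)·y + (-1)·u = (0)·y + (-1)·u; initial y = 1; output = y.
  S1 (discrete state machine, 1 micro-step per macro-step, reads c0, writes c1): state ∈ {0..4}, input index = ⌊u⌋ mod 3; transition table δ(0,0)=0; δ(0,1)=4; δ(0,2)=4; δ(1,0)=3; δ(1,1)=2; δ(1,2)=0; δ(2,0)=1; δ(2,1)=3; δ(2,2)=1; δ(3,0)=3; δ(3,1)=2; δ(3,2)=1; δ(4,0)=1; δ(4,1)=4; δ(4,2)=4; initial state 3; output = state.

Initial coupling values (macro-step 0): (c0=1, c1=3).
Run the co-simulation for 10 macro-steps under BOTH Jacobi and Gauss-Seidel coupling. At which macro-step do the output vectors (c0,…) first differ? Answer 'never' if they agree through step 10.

[Jacobi] macro 1: S0 reads c1=3 → after 1×micro: -3; S1 reads c0=1 → after 1×micro: 2 ⇒ (c0=-3, c1=2)
[Jacobi] macro 2: S0 reads c1=2 → after 1×micro: -2; S1 reads c0=-3 → after 1×micro: 1 ⇒ (c0=-2, c1=1)
[Jacobi] macro 3: S0 reads c1=1 → after 1×micro: -1; S1 reads c0=-2 → after 1×micro: 2 ⇒ (c0=-1, c1=2)
[Jacobi] macro 4: S0 reads c1=2 → after 1×micro: -2; S1 reads c0=-1 → after 1×micro: 1 ⇒ (c0=-2, c1=1)
[Jacobi] macro 5: S0 reads c1=1 → after 1×micro: -1; S1 reads c0=-2 → after 1×micro: 2 ⇒ (c0=-1, c1=2)
[Jacobi] macro 6: S0 reads c1=2 → after 1×micro: -2; S1 reads c0=-1 → after 1×micro: 1 ⇒ (c0=-2, c1=1)
[Jacobi] macro 7: S0 reads c1=1 → after 1×micro: -1; S1 reads c0=-2 → after 1×micro: 2 ⇒ (c0=-1, c1=2)
[Jacobi] macro 8: S0 reads c1=2 → after 1×micro: -2; S1 reads c0=-1 → after 1×micro: 1 ⇒ (c0=-2, c1=1)
[Jacobi] macro 9: S0 reads c1=1 → after 1×micro: -1; S1 reads c0=-2 → after 1×micro: 2 ⇒ (c0=-1, c1=2)
[Jacobi] macro 10: S0 reads c1=2 → after 1×micro: -2; S1 reads c0=-1 → after 1×micro: 1 ⇒ (c0=-2, c1=1)
[Gauss-Seidel] macro 1: S0 reads c1=3 → after 1×micro: -3; S1 reads c0=-3 → after 1×micro: 3 ⇒ (c0=-3, c1=3)
[Gauss-Seidel] macro 2: S0 reads c1=3 → after 1×micro: -3; S1 reads c0=-3 → after 1×micro: 3 ⇒ (c0=-3, c1=3)
[Gauss-Seidel] macro 3: S0 reads c1=3 → after 1×micro: -3; S1 reads c0=-3 → after 1×micro: 3 ⇒ (c0=-3, c1=3)
[Gauss-Seidel] macro 4: S0 reads c1=3 → after 1×micro: -3; S1 reads c0=-3 → after 1×micro: 3 ⇒ (c0=-3, c1=3)
[Gauss-Seidel] macro 5: S0 reads c1=3 → after 1×micro: -3; S1 reads c0=-3 → after 1×micro: 3 ⇒ (c0=-3, c1=3)
[Gauss-Seidel] macro 6: S0 reads c1=3 → after 1×micro: -3; S1 reads c0=-3 → after 1×micro: 3 ⇒ (c0=-3, c1=3)
[Gauss-Seidel] macro 7: S0 reads c1=3 → after 1×micro: -3; S1 reads c0=-3 → after 1×micro: 3 ⇒ (c0=-3, c1=3)
[Gauss-Seidel] macro 8: S0 reads c1=3 → after 1×micro: -3; S1 reads c0=-3 → after 1×micro: 3 ⇒ (c0=-3, c1=3)
[Gauss-Seidel] macro 9: S0 reads c1=3 → after 1×micro: -3; S1 reads c0=-3 → after 1×micro: 3 ⇒ (c0=-3, c1=3)
[Gauss-Seidel] macro 10: S0 reads c1=3 → after 1×micro: -3; S1 reads c0=-3 → after 1×micro: 3 ⇒ (c0=-3, c1=3)

first divergence at macro-step: 1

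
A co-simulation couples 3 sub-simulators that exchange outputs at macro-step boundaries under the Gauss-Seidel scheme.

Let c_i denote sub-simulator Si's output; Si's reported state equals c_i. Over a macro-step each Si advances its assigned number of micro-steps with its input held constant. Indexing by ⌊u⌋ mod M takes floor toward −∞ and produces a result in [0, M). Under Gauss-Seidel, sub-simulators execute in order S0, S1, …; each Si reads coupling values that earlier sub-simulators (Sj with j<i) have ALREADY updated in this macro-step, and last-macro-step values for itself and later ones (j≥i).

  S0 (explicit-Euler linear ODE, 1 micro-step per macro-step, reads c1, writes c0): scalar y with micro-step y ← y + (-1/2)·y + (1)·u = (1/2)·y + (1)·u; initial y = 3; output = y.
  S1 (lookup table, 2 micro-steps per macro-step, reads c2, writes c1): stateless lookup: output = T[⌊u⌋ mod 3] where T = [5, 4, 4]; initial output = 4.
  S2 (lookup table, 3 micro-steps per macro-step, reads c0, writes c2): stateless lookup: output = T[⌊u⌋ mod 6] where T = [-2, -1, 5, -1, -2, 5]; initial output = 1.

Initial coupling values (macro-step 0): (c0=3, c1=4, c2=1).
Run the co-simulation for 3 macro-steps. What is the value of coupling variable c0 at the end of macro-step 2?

macro 1: S0 reads c1=4 → after 1×micro: 11/2; S1 reads c2=1 → after 2×micro: 4; S2 reads c0=11/2 → after 3×micro: 5 ⇒ (c0=11/2, c1=4, c2=5)
macro 2: S0 reads c1=4 → after 1×micro: 27/4; S1 reads c2=5 → after 2×micro: 4; S2 reads c0=27/4 → after 3×micro: -2 ⇒ (c0=27/4, c1=4, c2=-2)
macro 3: S0 reads c1=4 → after 1×micro: 59/8; S1 reads c2=-2 → after 2×micro: 4; S2 reads c0=59/8 → after 3×micro: -1 ⇒ (c0=59/8, c1=4, c2=-1)

c0 at macro-step 2 = 27/4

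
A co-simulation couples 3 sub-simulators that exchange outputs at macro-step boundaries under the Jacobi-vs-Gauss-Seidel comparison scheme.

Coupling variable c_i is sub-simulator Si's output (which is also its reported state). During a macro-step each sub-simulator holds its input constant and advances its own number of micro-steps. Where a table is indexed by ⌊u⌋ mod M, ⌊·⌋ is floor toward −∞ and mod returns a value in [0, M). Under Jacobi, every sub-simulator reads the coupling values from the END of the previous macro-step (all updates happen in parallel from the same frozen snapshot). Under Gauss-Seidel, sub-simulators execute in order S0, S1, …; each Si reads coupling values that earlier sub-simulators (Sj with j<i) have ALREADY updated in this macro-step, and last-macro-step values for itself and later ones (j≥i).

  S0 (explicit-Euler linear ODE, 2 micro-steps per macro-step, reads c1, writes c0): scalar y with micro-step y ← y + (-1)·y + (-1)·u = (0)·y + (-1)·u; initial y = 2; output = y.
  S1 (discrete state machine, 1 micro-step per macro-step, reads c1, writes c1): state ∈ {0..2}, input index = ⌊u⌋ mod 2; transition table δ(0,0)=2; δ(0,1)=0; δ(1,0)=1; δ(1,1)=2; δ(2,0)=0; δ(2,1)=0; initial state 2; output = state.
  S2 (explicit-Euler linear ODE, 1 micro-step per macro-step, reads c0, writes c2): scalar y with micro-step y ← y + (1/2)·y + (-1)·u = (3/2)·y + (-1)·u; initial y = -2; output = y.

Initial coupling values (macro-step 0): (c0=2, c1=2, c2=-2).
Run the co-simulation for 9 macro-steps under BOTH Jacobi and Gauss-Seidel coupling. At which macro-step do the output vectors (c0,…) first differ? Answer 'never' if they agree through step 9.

[Jacobi] macro 1: S0 reads c1=2 → after 2×micro: -2; S1 reads c1=2 → after 1×micro: 0; S2 reads c0=2 → after 1×micro: -5 ⇒ (c0=-2, c1=0, c2=-5)
[Jacobi] macro 2: S0 reads c1=0 → after 2×micro: 0; S1 reads c1=0 → after 1×micro: 2; S2 reads c0=-2 → after 1×micro: -11/2 ⇒ (c0=0, c1=2, c2=-11/2)
[Jacobi] macro 3: S0 reads c1=2 → after 2×micro: -2; S1 reads c1=2 → after 1×micro: 0; S2 reads c0=0 → after 1×micro: -33/4 ⇒ (c0=-2, c1=0, c2=-33/4)
[Jacobi] macro 4: S0 reads c1=0 → after 2×micro: 0; S1 reads c1=0 → after 1×micro: 2; S2 reads c0=-2 → after 1×micro: -83/8 ⇒ (c0=0, c1=2, c2=-83/8)
[Jacobi] macro 5: S0 reads c1=2 → after 2×micro: -2; S1 reads c1=2 → after 1×micro: 0; S2 reads c0=0 → after 1×micro: -249/16 ⇒ (c0=-2, c1=0, c2=-249/16)
[Jacobi] macro 6: S0 reads c1=0 → after 2×micro: 0; S1 reads c1=0 → after 1×micro: 2; S2 reads c0=-2 → after 1×micro: -683/32 ⇒ (c0=0, c1=2, c2=-683/32)
[Jacobi] macro 7: S0 reads c1=2 → after 2×micro: -2; S1 reads c1=2 → after 1×micro: 0; S2 reads c0=0 → after 1×micro: -2049/64 ⇒ (c0=-2, c1=0, c2=-2049/64)
[Jacobi] macro 8: S0 reads c1=0 → after 2×micro: 0; S1 reads c1=0 → after 1×micro: 2; S2 reads c0=-2 → after 1×micro: -5891/128 ⇒ (c0=0, c1=2, c2=-5891/128)
[Jacobi] macro 9: S0 reads c1=2 → after 2×micro: -2; S1 reads c1=2 → after 1×micro: 0; S2 reads c0=0 → after 1×micro: -17673/256 ⇒ (c0=-2, c1=0, c2=-17673/256)
[Gauss-Seidel] macro 1: S0 reads c1=2 → after 2×micro: -2; S1 reads c1=2 → after 1×micro: 0; S2 reads c0=-2 → after 1×micro: -1 ⇒ (c0=-2, c1=0, c2=-1)
[Gauss-Seidel] macro 2: S0 reads c1=0 → after 2×micro: 0; S1 reads c1=0 → after 1×micro: 2; S2 reads c0=0 → after 1×micro: -3/2 ⇒ (c0=0, c1=2, c2=-3/2)
[Gauss-Seidel] macro 3: S0 reads c1=2 → after 2×micro: -2; S1 reads c1=2 → after 1×micro: 0; S2 reads c0=-2 → after 1×micro: -1/4 ⇒ (c0=-2, c1=0, c2=-1/4)
[Gauss-Seidel] macro 4: S0 reads c1=0 → after 2×micro: 0; S1 reads c1=0 → after 1×micro: 2; S2 reads c0=0 → after 1×micro: -3/8 ⇒ (c0=0, c1=2, c2=-3/8)
[Gauss-Seidel] macro 5: S0 reads c1=2 → after 2×micro: -2; S1 reads c1=2 → after 1×micro: 0; S2 reads c0=-2 → after 1×micro: 23/16 ⇒ (c0=-2, c1=0, c2=23/16)
[Gauss-Seidel] macro 6: S0 reads c1=0 → after 2×micro: 0; S1 reads c1=0 → after 1×micro: 2; S2 reads c0=0 → after 1×micro: 69/32 ⇒ (c0=0, c1=2, c2=69/32)
[Gauss-Seidel] macro 7: S0 reads c1=2 → after 2×micro: -2; S1 reads c1=2 → after 1×micro: 0; S2 reads c0=-2 → after 1×micro: 335/64 ⇒ (c0=-2, c1=0, c2=335/64)
[Gauss-Seidel] macro 8: S0 reads c1=0 → after 2×micro: 0; S1 reads c1=0 → after 1×micro: 2; S2 reads c0=0 → after 1×micro: 1005/128 ⇒ (c0=0, c1=2, c2=1005/128)
[Gauss-Seidel] macro 9: S0 reads c1=2 → after 2×micro: -2; S1 reads c1=2 → after 1×micro: 0; S2 reads c0=-2 → after 1×micro: 3527/256 ⇒ (c0=-2, c1=0, c2=3527/256)

first divergence at macro-step: 1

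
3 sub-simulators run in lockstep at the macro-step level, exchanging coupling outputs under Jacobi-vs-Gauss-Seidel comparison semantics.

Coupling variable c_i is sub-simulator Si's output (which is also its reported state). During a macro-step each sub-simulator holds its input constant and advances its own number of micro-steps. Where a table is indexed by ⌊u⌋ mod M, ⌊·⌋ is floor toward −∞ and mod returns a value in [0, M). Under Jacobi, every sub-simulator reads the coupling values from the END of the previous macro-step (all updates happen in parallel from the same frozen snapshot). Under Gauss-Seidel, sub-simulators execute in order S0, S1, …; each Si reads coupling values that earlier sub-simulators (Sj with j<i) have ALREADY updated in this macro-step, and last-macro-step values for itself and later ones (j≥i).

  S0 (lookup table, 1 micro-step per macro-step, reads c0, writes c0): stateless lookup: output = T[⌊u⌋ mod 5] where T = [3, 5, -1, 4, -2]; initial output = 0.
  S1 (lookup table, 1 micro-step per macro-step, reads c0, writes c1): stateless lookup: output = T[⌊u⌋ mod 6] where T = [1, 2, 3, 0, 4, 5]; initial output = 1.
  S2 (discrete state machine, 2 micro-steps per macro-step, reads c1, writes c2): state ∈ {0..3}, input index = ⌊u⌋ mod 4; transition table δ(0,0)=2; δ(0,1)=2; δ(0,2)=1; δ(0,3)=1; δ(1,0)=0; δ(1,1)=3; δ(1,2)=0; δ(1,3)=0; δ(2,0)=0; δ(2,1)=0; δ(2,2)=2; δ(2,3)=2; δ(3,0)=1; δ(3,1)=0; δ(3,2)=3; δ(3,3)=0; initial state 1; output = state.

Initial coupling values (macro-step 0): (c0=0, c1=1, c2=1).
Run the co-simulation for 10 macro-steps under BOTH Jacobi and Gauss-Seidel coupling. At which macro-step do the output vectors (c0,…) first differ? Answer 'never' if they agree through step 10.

first divergence at macro-step: 1

[Jacobi] macro 1: S0 reads c0=0 → after 1×micro: 3; S1 reads c0=0 → after 1×micro: 1; S2 reads c1=1 → after 2×micro: 0 ⇒ (c0=3, c1=1, c2=0)
[Jacobi] macro 2: S0 reads c0=3 → after 1×micro: 4; S1 reads c0=3 → after 1×micro: 0; S2 reads c1=1 → after 2×micro: 0 ⇒ (c0=4, c1=0, c2=0)
[Jacobi] macro 3: S0 reads c0=4 → after 1×micro: -2; S1 reads c0=4 → after 1×micro: 4; S2 reads c1=0 → after 2×micro: 0 ⇒ (c0=-2, c1=4, c2=0)
[Jacobi] macro 4: S0 reads c0=-2 → after 1×micro: 4; S1 reads c0=-2 → after 1×micro: 4; S2 reads c1=4 → after 2×micro: 0 ⇒ (c0=4, c1=4, c2=0)
[Jacobi] macro 5: S0 reads c0=4 → after 1×micro: -2; S1 reads c0=4 → after 1×micro: 4; S2 reads c1=4 → after 2×micro: 0 ⇒ (c0=-2, c1=4, c2=0)
[Jacobi] macro 6: S0 reads c0=-2 → after 1×micro: 4; S1 reads c0=-2 → after 1×micro: 4; S2 reads c1=4 → after 2×micro: 0 ⇒ (c0=4, c1=4, c2=0)
[Jacobi] macro 7: S0 reads c0=4 → after 1×micro: -2; S1 reads c0=4 → after 1×micro: 4; S2 reads c1=4 → after 2×micro: 0 ⇒ (c0=-2, c1=4, c2=0)
[Jacobi] macro 8: S0 reads c0=-2 → after 1×micro: 4; S1 reads c0=-2 → after 1×micro: 4; S2 reads c1=4 → after 2×micro: 0 ⇒ (c0=4, c1=4, c2=0)
[Jacobi] macro 9: S0 reads c0=4 → after 1×micro: -2; S1 reads c0=4 → after 1×micro: 4; S2 reads c1=4 → after 2×micro: 0 ⇒ (c0=-2, c1=4, c2=0)
[Jacobi] macro 10: S0 reads c0=-2 → after 1×micro: 4; S1 reads c0=-2 → after 1×micro: 4; S2 reads c1=4 → after 2×micro: 0 ⇒ (c0=4, c1=4, c2=0)
[Gauss-Seidel] macro 1: S0 reads c0=0 → after 1×micro: 3; S1 reads c0=3 → after 1×micro: 0; S2 reads c1=0 → after 2×micro: 2 ⇒ (c0=3, c1=0, c2=2)
[Gauss-Seidel] macro 2: S0 reads c0=3 → after 1×micro: 4; S1 reads c0=4 → after 1×micro: 4; S2 reads c1=4 → after 2×micro: 2 ⇒ (c0=4, c1=4, c2=2)
[Gauss-Seidel] macro 3: S0 reads c0=4 → after 1×micro: -2; S1 reads c0=-2 → after 1×micro: 4; S2 reads c1=4 → after 2×micro: 2 ⇒ (c0=-2, c1=4, c2=2)
[Gauss-Seidel] macro 4: S0 reads c0=-2 → after 1×micro: 4; S1 reads c0=4 → after 1×micro: 4; S2 reads c1=4 → after 2×micro: 2 ⇒ (c0=4, c1=4, c2=2)
[Gauss-Seidel] macro 5: S0 reads c0=4 → after 1×micro: -2; S1 reads c0=-2 → after 1×micro: 4; S2 reads c1=4 → after 2×micro: 2 ⇒ (c0=-2, c1=4, c2=2)
[Gauss-Seidel] macro 6: S0 reads c0=-2 → after 1×micro: 4; S1 reads c0=4 → after 1×micro: 4; S2 reads c1=4 → after 2×micro: 2 ⇒ (c0=4, c1=4, c2=2)
[Gauss-Seidel] macro 7: S0 reads c0=4 → after 1×micro: -2; S1 reads c0=-2 → after 1×micro: 4; S2 reads c1=4 → after 2×micro: 2 ⇒ (c0=-2, c1=4, c2=2)
[Gauss-Seidel] macro 8: S0 reads c0=-2 → after 1×micro: 4; S1 reads c0=4 → after 1×micro: 4; S2 reads c1=4 → after 2×micro: 2 ⇒ (c0=4, c1=4, c2=2)
[Gauss-Seidel] macro 9: S0 reads c0=4 → after 1×micro: -2; S1 reads c0=-2 → after 1×micro: 4; S2 reads c1=4 → after 2×micro: 2 ⇒ (c0=-2, c1=4, c2=2)
[Gauss-Seidel] macro 10: S0 reads c0=-2 → after 1×micro: 4; S1 reads c0=4 → after 1×micro: 4; S2 reads c1=4 → after 2×micro: 2 ⇒ (c0=4, c1=4, c2=2)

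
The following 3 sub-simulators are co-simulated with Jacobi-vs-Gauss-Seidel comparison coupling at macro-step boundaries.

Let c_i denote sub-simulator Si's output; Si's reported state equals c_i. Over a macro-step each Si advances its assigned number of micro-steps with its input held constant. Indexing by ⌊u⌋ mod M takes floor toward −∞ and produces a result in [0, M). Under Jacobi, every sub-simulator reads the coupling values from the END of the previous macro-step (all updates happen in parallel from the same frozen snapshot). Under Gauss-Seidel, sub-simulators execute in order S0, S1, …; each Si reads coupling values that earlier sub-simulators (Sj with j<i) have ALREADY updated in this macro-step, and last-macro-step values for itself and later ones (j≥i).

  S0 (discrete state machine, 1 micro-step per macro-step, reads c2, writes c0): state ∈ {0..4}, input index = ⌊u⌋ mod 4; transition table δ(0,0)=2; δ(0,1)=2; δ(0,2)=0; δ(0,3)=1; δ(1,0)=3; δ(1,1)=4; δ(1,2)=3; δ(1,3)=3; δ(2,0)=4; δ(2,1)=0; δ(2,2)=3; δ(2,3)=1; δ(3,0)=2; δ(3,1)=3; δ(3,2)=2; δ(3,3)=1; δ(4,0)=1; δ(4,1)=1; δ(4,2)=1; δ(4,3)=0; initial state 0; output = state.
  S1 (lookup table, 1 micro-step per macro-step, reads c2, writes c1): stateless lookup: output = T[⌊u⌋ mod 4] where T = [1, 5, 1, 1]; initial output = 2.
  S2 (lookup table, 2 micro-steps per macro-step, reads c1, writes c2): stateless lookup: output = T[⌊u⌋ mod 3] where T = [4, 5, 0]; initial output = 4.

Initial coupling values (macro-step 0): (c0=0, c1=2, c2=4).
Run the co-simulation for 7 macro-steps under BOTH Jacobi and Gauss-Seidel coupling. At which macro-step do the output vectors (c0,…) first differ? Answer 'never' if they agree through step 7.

[Jacobi] macro 1: S0 reads c2=4 → after 1×micro: 2; S1 reads c2=4 → after 1×micro: 1; S2 reads c1=2 → after 2×micro: 0 ⇒ (c0=2, c1=1, c2=0)
[Jacobi] macro 2: S0 reads c2=0 → after 1×micro: 4; S1 reads c2=0 → after 1×micro: 1; S2 reads c1=1 → after 2×micro: 5 ⇒ (c0=4, c1=1, c2=5)
[Jacobi] macro 3: S0 reads c2=5 → after 1×micro: 1; S1 reads c2=5 → after 1×micro: 5; S2 reads c1=1 → after 2×micro: 5 ⇒ (c0=1, c1=5, c2=5)
[Jacobi] macro 4: S0 reads c2=5 → after 1×micro: 4; S1 reads c2=5 → after 1×micro: 5; S2 reads c1=5 → after 2×micro: 0 ⇒ (c0=4, c1=5, c2=0)
[Jacobi] macro 5: S0 reads c2=0 → after 1×micro: 1; S1 reads c2=0 → after 1×micro: 1; S2 reads c1=5 → after 2×micro: 0 ⇒ (c0=1, c1=1, c2=0)
[Jacobi] macro 6: S0 reads c2=0 → after 1×micro: 3; S1 reads c2=0 → after 1×micro: 1; S2 reads c1=1 → after 2×micro: 5 ⇒ (c0=3, c1=1, c2=5)
[Jacobi] macro 7: S0 reads c2=5 → after 1×micro: 3; S1 reads c2=5 → after 1×micro: 5; S2 reads c1=1 → after 2×micro: 5 ⇒ (c0=3, c1=5, c2=5)
[Gauss-Seidel] macro 1: S0 reads c2=4 → after 1×micro: 2; S1 reads c2=4 → after 1×micro: 1; S2 reads c1=1 → after 2×micro: 5 ⇒ (c0=2, c1=1, c2=5)
[Gauss-Seidel] macro 2: S0 reads c2=5 → after 1×micro: 0; S1 reads c2=5 → after 1×micro: 5; S2 reads c1=5 → after 2×micro: 0 ⇒ (c0=0, c1=5, c2=0)
[Gauss-Seidel] macro 3: S0 reads c2=0 → after 1×micro: 2; S1 reads c2=0 → after 1×micro: 1; S2 reads c1=1 → after 2×micro: 5 ⇒ (c0=2, c1=1, c2=5)
[Gauss-Seidel] macro 4: S0 reads c2=5 → after 1×micro: 0; S1 reads c2=5 → after 1×micro: 5; S2 reads c1=5 → after 2×micro: 0 ⇒ (c0=0, c1=5, c2=0)
[Gauss-Seidel] macro 5: S0 reads c2=0 → after 1×micro: 2; S1 reads c2=0 → after 1×micro: 1; S2 reads c1=1 → after 2×micro: 5 ⇒ (c0=2, c1=1, c2=5)
[Gauss-Seidel] macro 6: S0 reads c2=5 → after 1×micro: 0; S1 reads c2=5 → after 1×micro: 5; S2 reads c1=5 → after 2×micro: 0 ⇒ (c0=0, c1=5, c2=0)
[Gauss-Seidel] macro 7: S0 reads c2=0 → after 1×micro: 2; S1 reads c2=0 → after 1×micro: 1; S2 reads c1=1 → after 2×micro: 5 ⇒ (c0=2, c1=1, c2=5)

first divergence at macro-step: 1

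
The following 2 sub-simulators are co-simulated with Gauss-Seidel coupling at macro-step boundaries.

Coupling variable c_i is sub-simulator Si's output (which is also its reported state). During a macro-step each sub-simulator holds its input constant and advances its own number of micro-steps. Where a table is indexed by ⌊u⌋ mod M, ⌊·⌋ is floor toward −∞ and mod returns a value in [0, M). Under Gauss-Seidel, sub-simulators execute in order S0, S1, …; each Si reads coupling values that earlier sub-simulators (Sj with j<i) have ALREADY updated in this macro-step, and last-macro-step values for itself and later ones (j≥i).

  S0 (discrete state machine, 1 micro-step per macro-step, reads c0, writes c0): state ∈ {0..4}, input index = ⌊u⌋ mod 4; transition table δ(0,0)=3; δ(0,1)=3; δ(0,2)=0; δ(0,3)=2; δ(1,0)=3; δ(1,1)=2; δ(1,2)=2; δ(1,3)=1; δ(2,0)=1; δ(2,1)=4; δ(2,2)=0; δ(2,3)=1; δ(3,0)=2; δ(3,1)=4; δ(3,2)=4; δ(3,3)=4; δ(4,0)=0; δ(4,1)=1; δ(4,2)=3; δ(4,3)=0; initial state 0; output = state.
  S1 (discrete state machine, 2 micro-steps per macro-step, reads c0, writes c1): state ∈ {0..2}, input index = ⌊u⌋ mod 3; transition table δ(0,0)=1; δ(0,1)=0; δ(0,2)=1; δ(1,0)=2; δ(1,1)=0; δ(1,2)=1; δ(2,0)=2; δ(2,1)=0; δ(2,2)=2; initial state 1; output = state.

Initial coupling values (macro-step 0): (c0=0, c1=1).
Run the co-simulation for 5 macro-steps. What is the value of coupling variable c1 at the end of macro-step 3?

macro 1: S0 reads c0=0 → after 1×micro: 3; S1 reads c0=3 → after 2×micro: 2 ⇒ (c0=3, c1=2)
macro 2: S0 reads c0=3 → after 1×micro: 4; S1 reads c0=4 → after 2×micro: 0 ⇒ (c0=4, c1=0)
macro 3: S0 reads c0=4 → after 1×micro: 0; S1 reads c0=0 → after 2×micro: 2 ⇒ (c0=0, c1=2)
macro 4: S0 reads c0=0 → after 1×micro: 3; S1 reads c0=3 → after 2×micro: 2 ⇒ (c0=3, c1=2)
macro 5: S0 reads c0=3 → after 1×micro: 4; S1 reads c0=4 → after 2×micro: 0 ⇒ (c0=4, c1=0)

c1 at macro-step 3 = 2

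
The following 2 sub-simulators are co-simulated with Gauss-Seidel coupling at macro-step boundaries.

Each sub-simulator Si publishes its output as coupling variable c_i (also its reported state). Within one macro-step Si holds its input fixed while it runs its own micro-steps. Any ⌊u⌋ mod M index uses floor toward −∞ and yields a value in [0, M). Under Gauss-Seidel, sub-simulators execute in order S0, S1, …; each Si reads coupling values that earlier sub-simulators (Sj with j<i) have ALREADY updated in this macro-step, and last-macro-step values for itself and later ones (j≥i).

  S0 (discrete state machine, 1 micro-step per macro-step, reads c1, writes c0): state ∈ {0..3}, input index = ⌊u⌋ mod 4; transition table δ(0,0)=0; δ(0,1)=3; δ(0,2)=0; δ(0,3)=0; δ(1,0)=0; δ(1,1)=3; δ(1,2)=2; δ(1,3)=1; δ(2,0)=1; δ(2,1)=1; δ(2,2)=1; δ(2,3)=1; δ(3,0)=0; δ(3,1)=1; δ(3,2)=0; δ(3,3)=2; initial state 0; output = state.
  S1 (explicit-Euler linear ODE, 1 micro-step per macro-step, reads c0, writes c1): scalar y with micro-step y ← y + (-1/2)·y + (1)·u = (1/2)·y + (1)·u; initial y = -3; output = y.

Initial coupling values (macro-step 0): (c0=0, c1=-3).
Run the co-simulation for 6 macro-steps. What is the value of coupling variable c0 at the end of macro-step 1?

macro 1: S0 reads c1=-3 → after 1×micro: 3; S1 reads c0=3 → after 1×micro: 3/2 ⇒ (c0=3, c1=3/2)
macro 2: S0 reads c1=3/2 → after 1×micro: 1; S1 reads c0=1 → after 1×micro: 7/4 ⇒ (c0=1, c1=7/4)
macro 3: S0 reads c1=7/4 → after 1×micro: 3; S1 reads c0=3 → after 1×micro: 31/8 ⇒ (c0=3, c1=31/8)
macro 4: S0 reads c1=31/8 → after 1×micro: 2; S1 reads c0=2 → after 1×micro: 63/16 ⇒ (c0=2, c1=63/16)
macro 5: S0 reads c1=63/16 → after 1×micro: 1; S1 reads c0=1 → after 1×micro: 95/32 ⇒ (c0=1, c1=95/32)
macro 6: S0 reads c1=95/32 → after 1×micro: 2; S1 reads c0=2 → after 1×micro: 223/64 ⇒ (c0=2, c1=223/64)

c0 at macro-step 1 = 3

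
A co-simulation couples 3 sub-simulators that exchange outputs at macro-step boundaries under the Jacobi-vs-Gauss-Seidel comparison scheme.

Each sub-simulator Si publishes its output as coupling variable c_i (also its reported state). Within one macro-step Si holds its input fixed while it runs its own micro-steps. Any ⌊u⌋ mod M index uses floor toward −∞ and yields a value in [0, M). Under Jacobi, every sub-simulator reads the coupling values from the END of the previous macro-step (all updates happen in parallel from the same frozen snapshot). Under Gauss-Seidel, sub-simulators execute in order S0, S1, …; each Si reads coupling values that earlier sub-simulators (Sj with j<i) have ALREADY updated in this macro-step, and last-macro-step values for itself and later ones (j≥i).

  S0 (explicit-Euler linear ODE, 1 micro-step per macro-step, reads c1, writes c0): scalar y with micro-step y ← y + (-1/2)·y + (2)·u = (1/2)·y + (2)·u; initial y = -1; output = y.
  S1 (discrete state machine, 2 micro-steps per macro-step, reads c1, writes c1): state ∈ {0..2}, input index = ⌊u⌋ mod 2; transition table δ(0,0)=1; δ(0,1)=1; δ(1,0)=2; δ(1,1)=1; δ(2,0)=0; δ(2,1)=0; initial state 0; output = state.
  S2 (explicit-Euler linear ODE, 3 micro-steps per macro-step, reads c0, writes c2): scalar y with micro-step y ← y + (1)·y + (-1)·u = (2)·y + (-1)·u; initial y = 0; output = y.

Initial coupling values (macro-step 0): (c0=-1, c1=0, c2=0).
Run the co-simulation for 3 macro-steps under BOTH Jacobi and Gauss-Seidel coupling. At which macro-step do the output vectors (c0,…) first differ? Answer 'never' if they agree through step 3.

first divergence at macro-step: 1

[Jacobi] macro 1: S0 reads c1=0 → after 1×micro: -1/2; S1 reads c1=0 → after 2×micro: 2; S2 reads c0=-1 → after 3×micro: 7 ⇒ (c0=-1/2, c1=2, c2=7)
[Jacobi] macro 2: S0 reads c1=2 → after 1×micro: 15/4; S1 reads c1=2 → after 2×micro: 1; S2 reads c0=-1/2 → after 3×micro: 119/2 ⇒ (c0=15/4, c1=1, c2=119/2)
[Jacobi] macro 3: S0 reads c1=1 → after 1×micro: 31/8; S1 reads c1=1 → after 2×micro: 1; S2 reads c0=15/4 → after 3×micro: 1799/4 ⇒ (c0=31/8, c1=1, c2=1799/4)
[Gauss-Seidel] macro 1: S0 reads c1=0 → after 1×micro: -1/2; S1 reads c1=0 → after 2×micro: 2; S2 reads c0=-1/2 → after 3×micro: 7/2 ⇒ (c0=-1/2, c1=2, c2=7/2)
[Gauss-Seidel] macro 2: S0 reads c1=2 → after 1×micro: 15/4; S1 reads c1=2 → after 2×micro: 1; S2 reads c0=15/4 → after 3×micro: 7/4 ⇒ (c0=15/4, c1=1, c2=7/4)
[Gauss-Seidel] macro 3: S0 reads c1=1 → after 1×micro: 31/8; S1 reads c1=1 → after 2×micro: 1; S2 reads c0=31/8 → after 3×micro: -105/8 ⇒ (c0=31/8, c1=1, c2=-105/8)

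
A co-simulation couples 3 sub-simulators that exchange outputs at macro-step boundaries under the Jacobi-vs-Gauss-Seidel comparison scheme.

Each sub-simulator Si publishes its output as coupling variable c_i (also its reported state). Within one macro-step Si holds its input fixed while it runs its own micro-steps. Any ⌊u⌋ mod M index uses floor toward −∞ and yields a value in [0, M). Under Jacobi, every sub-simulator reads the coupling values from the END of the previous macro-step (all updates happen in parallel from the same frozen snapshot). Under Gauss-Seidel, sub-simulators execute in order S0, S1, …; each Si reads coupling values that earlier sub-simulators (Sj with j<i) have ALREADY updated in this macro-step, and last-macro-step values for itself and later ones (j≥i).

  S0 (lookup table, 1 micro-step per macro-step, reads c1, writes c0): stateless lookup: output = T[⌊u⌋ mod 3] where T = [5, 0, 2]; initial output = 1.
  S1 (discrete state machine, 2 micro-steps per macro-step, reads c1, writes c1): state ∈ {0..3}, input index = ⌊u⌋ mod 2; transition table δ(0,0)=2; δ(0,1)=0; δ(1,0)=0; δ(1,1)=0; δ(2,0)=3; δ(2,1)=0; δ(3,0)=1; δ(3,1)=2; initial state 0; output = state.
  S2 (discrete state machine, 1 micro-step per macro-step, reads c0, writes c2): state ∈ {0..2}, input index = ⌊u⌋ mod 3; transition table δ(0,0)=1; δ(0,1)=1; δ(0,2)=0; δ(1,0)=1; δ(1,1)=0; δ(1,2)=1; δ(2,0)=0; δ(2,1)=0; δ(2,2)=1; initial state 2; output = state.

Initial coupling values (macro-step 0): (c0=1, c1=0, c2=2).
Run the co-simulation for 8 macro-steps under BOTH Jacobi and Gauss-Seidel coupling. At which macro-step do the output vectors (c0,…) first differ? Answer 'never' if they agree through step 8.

first divergence at macro-step: 1

[Jacobi] macro 1: S0 reads c1=0 → after 1×micro: 5; S1 reads c1=0 → after 2×micro: 3; S2 reads c0=1 → after 1×micro: 0 ⇒ (c0=5, c1=3, c2=0)
[Jacobi] macro 2: S0 reads c1=3 → after 1×micro: 5; S1 reads c1=3 → after 2×micro: 0; S2 reads c0=5 → after 1×micro: 0 ⇒ (c0=5, c1=0, c2=0)
[Jacobi] macro 3: S0 reads c1=0 → after 1×micro: 5; S1 reads c1=0 → after 2×micro: 3; S2 reads c0=5 → after 1×micro: 0 ⇒ (c0=5, c1=3, c2=0)
[Jacobi] macro 4: S0 reads c1=3 → after 1×micro: 5; S1 reads c1=3 → after 2×micro: 0; S2 reads c0=5 → after 1×micro: 0 ⇒ (c0=5, c1=0, c2=0)
[Jacobi] macro 5: S0 reads c1=0 → after 1×micro: 5; S1 reads c1=0 → after 2×micro: 3; S2 reads c0=5 → after 1×micro: 0 ⇒ (c0=5, c1=3, c2=0)
[Jacobi] macro 6: S0 reads c1=3 → after 1×micro: 5; S1 reads c1=3 → after 2×micro: 0; S2 reads c0=5 → after 1×micro: 0 ⇒ (c0=5, c1=0, c2=0)
[Jacobi] macro 7: S0 reads c1=0 → after 1×micro: 5; S1 reads c1=0 → after 2×micro: 3; S2 reads c0=5 → after 1×micro: 0 ⇒ (c0=5, c1=3, c2=0)
[Jacobi] macro 8: S0 reads c1=3 → after 1×micro: 5; S1 reads c1=3 → after 2×micro: 0; S2 reads c0=5 → after 1×micro: 0 ⇒ (c0=5, c1=0, c2=0)
[Gauss-Seidel] macro 1: S0 reads c1=0 → after 1×micro: 5; S1 reads c1=0 → after 2×micro: 3; S2 reads c0=5 → after 1×micro: 1 ⇒ (c0=5, c1=3, c2=1)
[Gauss-Seidel] macro 2: S0 reads c1=3 → after 1×micro: 5; S1 reads c1=3 → after 2×micro: 0; S2 reads c0=5 → after 1×micro: 1 ⇒ (c0=5, c1=0, c2=1)
[Gauss-Seidel] macro 3: S0 reads c1=0 → after 1×micro: 5; S1 reads c1=0 → after 2×micro: 3; S2 reads c0=5 → after 1×micro: 1 ⇒ (c0=5, c1=3, c2=1)
[Gauss-Seidel] macro 4: S0 reads c1=3 → after 1×micro: 5; S1 reads c1=3 → after 2×micro: 0; S2 reads c0=5 → after 1×micro: 1 ⇒ (c0=5, c1=0, c2=1)
[Gauss-Seidel] macro 5: S0 reads c1=0 → after 1×micro: 5; S1 reads c1=0 → after 2×micro: 3; S2 reads c0=5 → after 1×micro: 1 ⇒ (c0=5, c1=3, c2=1)
[Gauss-Seidel] macro 6: S0 reads c1=3 → after 1×micro: 5; S1 reads c1=3 → after 2×micro: 0; S2 reads c0=5 → after 1×micro: 1 ⇒ (c0=5, c1=0, c2=1)
[Gauss-Seidel] macro 7: S0 reads c1=0 → after 1×micro: 5; S1 reads c1=0 → after 2×micro: 3; S2 reads c0=5 → after 1×micro: 1 ⇒ (c0=5, c1=3, c2=1)
[Gauss-Seidel] macro 8: S0 reads c1=3 → after 1×micro: 5; S1 reads c1=3 → after 2×micro: 0; S2 reads c0=5 → after 1×micro: 1 ⇒ (c0=5, c1=0, c2=1)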